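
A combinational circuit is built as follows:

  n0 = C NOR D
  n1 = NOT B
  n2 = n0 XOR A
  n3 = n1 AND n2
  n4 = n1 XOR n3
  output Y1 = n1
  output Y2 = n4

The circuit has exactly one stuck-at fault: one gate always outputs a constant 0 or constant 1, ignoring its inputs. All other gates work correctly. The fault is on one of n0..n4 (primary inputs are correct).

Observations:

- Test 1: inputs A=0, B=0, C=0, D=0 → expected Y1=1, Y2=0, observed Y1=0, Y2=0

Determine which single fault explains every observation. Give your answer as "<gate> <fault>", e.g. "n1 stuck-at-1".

Fault-free values for test 1 (A=0, B=0, C=0, D=0): n0=1, n1=1, n2=1, n3=1, n4=0, giving Y1=1, Y2=0. Observed Y1=0, Y2=0.
Test 1: faults giving observed Y1=0, Y2=0 are {n1 stuck-at-0}.
Only n1 stuck-at-0 is consistent with every test.

n1 stuck-at-0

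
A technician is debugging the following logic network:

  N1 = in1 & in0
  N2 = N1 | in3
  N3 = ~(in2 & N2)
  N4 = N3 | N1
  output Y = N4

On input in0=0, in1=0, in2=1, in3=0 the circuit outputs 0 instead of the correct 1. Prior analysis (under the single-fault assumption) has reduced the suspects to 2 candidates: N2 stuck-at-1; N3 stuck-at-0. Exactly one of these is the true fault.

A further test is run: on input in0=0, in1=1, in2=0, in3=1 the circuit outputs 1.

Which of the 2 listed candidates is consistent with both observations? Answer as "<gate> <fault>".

Evaluate each candidate on input in0=0, in1=1, in2=0, in3=1:
  N2 stuck-at-1: N1=0, N2=1 [stuck-at-1], N3=1, N4=1 → 1 — matches
  N3 stuck-at-0: N1=0, N2=1, N3=0 [stuck-at-0], N4=0 → 0 — eliminated
Only N2 stuck-at-1 reproduces the observed 1.

N2 stuck-at-1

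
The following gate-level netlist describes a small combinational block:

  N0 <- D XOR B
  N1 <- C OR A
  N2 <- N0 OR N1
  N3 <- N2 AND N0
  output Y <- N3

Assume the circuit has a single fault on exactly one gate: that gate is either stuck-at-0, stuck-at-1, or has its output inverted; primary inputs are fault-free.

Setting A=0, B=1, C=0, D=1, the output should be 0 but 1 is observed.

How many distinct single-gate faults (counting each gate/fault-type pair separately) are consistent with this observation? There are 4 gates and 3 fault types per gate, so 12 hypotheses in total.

4

Fault-free: N0=0, N1=0, N2=0, N3=0 → 0. Observed 1.
  N0 stuck-at-0: output 0 ✗
  N0 stuck-at-1: output 1 ✓
  N0 inverted output: output 1 ✓
  N1 stuck-at-0: output 0 ✗
  N1 stuck-at-1: output 0 ✗
  N1 inverted output: output 0 ✗
  N2 stuck-at-0: output 0 ✗
  N2 stuck-at-1: output 0 ✗
  N2 inverted output: output 0 ✗
  N3 stuck-at-0: output 0 ✗
  N3 stuck-at-1: output 1 ✓
  N3 inverted output: output 1 ✓
Consistent faults: {N0 stuck-at-1, N0 inverted output, N3 stuck-at-1, N3 inverted output} — 4 in all.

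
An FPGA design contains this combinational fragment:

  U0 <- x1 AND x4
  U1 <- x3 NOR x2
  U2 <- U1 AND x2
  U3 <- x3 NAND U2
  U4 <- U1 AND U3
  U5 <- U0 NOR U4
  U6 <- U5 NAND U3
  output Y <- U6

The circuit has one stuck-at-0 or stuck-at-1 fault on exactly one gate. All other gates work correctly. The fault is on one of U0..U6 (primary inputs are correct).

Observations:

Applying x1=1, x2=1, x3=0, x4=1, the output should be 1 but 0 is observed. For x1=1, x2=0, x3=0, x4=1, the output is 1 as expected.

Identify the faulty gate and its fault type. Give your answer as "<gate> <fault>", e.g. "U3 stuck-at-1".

Fault-free values for test 1 (x1=1, x2=1, x3=0, x4=1): U0=1, U1=0, U2=0, U3=1, U4=0, U5=0, U6=1, giving Y=1. Observed 0.
Test 1: faults giving observed 0 are {U0 stuck-at-0, U5 stuck-at-1, U6 stuck-at-0}.
Test 2 (x1=1, x2=0, x3=0, x4=1): fault-free U0=1, U1=1, U2=0, U3=1, U4=1, U5=0, U6=1 → 1; observed 1. Eliminates U5 stuck-at-1, U6 stuck-at-0.
Only U0 stuck-at-0 is consistent with every test.

U0 stuck-at-0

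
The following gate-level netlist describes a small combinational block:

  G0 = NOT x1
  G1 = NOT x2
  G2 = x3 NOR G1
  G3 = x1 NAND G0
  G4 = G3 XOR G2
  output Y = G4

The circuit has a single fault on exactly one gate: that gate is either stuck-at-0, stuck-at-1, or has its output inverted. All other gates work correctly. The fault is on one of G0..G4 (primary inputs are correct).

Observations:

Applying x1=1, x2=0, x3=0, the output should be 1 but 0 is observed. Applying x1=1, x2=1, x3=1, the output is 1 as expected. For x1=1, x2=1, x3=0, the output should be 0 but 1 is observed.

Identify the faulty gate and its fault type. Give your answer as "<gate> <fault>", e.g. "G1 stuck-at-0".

Fault-free values for test 1 (x1=1, x2=0, x3=0): G0=0, G1=1, G2=0, G3=1, G4=1, giving Y=1. Observed 0.
Test 1: faults giving observed 0 are {G0 stuck-at-1, G0 inverted output, G1 stuck-at-0, G1 inverted output, G2 stuck-at-1, G2 inverted output, G3 stuck-at-0, G3 inverted output, G4 stuck-at-0, G4 inverted output}.
Test 2 (x1=1, x2=1, x3=1): fault-free G0=0, G1=0, G2=0, G3=1, G4=1 → 1; observed 1. Eliminates G0 stuck-at-1, G0 inverted output, G2 stuck-at-1, G2 inverted output, G3 stuck-at-0, G3 inverted output, G4 stuck-at-0, G4 inverted output.
Test 3 (x1=1, x2=1, x3=0): fault-free G0=0, G1=0, G2=1, G3=1, G4=0 → 0; observed 1. Eliminates G1 stuck-at-0.
Only G1 inverted output is consistent with every test.

G1 inverted output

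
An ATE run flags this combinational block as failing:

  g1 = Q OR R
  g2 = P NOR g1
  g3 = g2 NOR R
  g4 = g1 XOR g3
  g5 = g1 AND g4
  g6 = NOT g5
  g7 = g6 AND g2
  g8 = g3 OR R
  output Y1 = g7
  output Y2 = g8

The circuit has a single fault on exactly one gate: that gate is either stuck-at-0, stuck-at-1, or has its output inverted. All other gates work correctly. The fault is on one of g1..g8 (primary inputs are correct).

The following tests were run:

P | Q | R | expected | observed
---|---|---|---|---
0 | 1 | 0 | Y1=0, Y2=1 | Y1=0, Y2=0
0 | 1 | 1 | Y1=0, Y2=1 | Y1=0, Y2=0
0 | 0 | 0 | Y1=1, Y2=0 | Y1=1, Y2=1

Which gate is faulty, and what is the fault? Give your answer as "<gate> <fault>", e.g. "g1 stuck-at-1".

g8 inverted output

Fault-free values for test 1 (P=0, Q=1, R=0): g1=1, g2=0, g3=1, g4=0, g5=0, g6=1, g7=0, g8=1, giving Y1=0, Y2=1. Observed Y1=0, Y2=0.
Test 1: faults giving observed Y1=0, Y2=0 are {g2 stuck-at-1, g2 inverted output, g3 stuck-at-0, g3 inverted output, g8 stuck-at-0, g8 inverted output}.
Test 2 (P=0, Q=1, R=1): fault-free g1=1, g2=0, g3=0, g4=1, g5=1, g6=0, g7=0, g8=1 → Y1=0, Y2=1; observed Y1=0, Y2=0. Eliminates g2 stuck-at-1, g2 inverted output, g3 stuck-at-0, g3 inverted output.
Test 3 (P=0, Q=0, R=0): fault-free g1=0, g2=1, g3=0, g4=0, g5=0, g6=1, g7=1, g8=0 → Y1=1, Y2=0; observed Y1=1, Y2=1. Eliminates g8 stuck-at-0.
Only g8 inverted output is consistent with every test.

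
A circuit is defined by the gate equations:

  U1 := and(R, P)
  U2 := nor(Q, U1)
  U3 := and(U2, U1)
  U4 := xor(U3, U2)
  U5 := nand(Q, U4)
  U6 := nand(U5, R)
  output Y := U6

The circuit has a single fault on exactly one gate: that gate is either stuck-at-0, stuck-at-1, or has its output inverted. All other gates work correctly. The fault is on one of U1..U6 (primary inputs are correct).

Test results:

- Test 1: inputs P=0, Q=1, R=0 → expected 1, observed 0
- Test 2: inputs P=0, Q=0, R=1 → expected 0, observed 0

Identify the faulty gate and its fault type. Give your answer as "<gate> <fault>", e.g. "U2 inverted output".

Fault-free values for test 1 (P=0, Q=1, R=0): U1=0, U2=0, U3=0, U4=0, U5=1, U6=1, giving Y=1. Observed 0.
Test 1: faults giving observed 0 are {U6 stuck-at-0, U6 inverted output}.
Test 2 (P=0, Q=0, R=1): fault-free U1=0, U2=1, U3=0, U4=1, U5=1, U6=0 → 0; observed 0. Eliminates U6 inverted output.
Only U6 stuck-at-0 is consistent with every test.

U6 stuck-at-0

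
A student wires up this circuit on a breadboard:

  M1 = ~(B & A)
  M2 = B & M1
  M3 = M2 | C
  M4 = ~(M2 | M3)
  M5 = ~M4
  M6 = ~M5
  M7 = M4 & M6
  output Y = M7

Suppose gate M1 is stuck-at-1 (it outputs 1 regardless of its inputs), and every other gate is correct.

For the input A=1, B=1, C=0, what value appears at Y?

0

Propagate with M1 forced: M1=1 [stuck-at-1], M2=1, M3=1, M4=0, M5=1, M6=0, M7=0.
So Y = 0. (Without the fault it would be 1.)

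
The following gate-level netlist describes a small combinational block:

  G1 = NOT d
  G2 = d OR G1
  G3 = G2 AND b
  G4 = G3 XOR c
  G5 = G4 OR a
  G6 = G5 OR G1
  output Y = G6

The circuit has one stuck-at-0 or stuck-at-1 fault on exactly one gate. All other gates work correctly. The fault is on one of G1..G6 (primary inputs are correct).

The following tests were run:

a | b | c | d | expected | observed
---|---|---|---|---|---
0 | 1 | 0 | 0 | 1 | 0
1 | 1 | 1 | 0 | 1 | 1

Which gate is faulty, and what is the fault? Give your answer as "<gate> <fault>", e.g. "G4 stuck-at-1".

G1 stuck-at-0

Fault-free values for test 1 (a=0, b=1, c=0, d=0): G1=1, G2=1, G3=1, G4=1, G5=1, G6=1, giving Y=1. Observed 0.
Test 1: faults giving observed 0 are {G1 stuck-at-0, G6 stuck-at-0}.
Test 2 (a=1, b=1, c=1, d=0): fault-free G1=1, G2=1, G3=1, G4=0, G5=1, G6=1 → 1; observed 1. Eliminates G6 stuck-at-0.
Only G1 stuck-at-0 is consistent with every test.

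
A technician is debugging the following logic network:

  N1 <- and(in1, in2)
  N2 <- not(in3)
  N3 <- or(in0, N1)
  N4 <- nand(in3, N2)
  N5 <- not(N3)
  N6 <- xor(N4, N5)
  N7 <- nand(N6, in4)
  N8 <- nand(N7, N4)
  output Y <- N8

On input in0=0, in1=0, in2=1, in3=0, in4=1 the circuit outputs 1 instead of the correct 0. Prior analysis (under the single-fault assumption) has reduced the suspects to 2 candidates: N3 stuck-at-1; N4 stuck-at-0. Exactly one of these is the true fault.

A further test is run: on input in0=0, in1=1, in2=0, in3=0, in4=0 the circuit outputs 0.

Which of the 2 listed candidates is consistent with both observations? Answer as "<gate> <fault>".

Evaluate each candidate on input in0=0, in1=1, in2=0, in3=0, in4=0:
  N3 stuck-at-1: N1=0, N2=1, N3=1 [stuck-at-1], N4=1, N5=0, N6=1, N7=1, N8=0 → 0 — matches
  N4 stuck-at-0: N1=0, N2=1, N3=0, N4=0 [stuck-at-0], N5=1, N6=1, N7=1, N8=1 → 1 — eliminated
Only N3 stuck-at-1 reproduces the observed 0.

N3 stuck-at-1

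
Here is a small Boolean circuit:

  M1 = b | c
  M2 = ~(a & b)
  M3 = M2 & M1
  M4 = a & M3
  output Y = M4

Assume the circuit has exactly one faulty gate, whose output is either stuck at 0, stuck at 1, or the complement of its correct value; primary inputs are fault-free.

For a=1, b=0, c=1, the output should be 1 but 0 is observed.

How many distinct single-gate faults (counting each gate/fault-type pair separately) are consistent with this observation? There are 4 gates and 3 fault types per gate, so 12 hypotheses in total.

8

Fault-free: M1=1, M2=1, M3=1, M4=1 → 1. Observed 0.
  M1 stuck-at-0: output 0 ✓
  M1 stuck-at-1: output 1 ✗
  M1 inverted output: output 0 ✓
  M2 stuck-at-0: output 0 ✓
  M2 stuck-at-1: output 1 ✗
  M2 inverted output: output 0 ✓
  M3 stuck-at-0: output 0 ✓
  M3 stuck-at-1: output 1 ✗
  M3 inverted output: output 0 ✓
  M4 stuck-at-0: output 0 ✓
  M4 stuck-at-1: output 1 ✗
  M4 inverted output: output 0 ✓
Consistent faults: {M1 stuck-at-0, M1 inverted output, M2 stuck-at-0, M2 inverted output, M3 stuck-at-0, M3 inverted output, M4 stuck-at-0, M4 inverted output} — 8 in all.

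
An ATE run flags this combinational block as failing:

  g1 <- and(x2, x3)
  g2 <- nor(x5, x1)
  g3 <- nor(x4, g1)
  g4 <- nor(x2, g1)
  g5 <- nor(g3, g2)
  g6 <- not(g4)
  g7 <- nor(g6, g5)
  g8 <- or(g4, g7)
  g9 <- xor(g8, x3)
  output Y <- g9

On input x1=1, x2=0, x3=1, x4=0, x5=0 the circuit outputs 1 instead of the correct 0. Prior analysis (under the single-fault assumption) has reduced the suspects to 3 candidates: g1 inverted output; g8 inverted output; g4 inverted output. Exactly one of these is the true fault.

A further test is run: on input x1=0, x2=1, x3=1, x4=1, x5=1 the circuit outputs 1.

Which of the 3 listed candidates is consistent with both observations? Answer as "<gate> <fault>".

g1 inverted output

Evaluate each candidate on input x1=0, x2=1, x3=1, x4=1, x5=1:
  g1 inverted output: g1=0 [inverted output], g2=0, g3=0, g4=0, g5=1, g6=1, g7=0, g8=0, g9=1 → 1 — matches
  g8 inverted output: g1=1, g2=0, g3=0, g4=0, g5=1, g6=1, g7=0, g8=1 [inverted output], g9=0 → 0 — eliminated
  g4 inverted output: g1=1, g2=0, g3=0, g4=1 [inverted output], g5=1, g6=0, g7=0, g8=1, g9=0 → 0 — eliminated
Only g1 inverted output reproduces the observed 1.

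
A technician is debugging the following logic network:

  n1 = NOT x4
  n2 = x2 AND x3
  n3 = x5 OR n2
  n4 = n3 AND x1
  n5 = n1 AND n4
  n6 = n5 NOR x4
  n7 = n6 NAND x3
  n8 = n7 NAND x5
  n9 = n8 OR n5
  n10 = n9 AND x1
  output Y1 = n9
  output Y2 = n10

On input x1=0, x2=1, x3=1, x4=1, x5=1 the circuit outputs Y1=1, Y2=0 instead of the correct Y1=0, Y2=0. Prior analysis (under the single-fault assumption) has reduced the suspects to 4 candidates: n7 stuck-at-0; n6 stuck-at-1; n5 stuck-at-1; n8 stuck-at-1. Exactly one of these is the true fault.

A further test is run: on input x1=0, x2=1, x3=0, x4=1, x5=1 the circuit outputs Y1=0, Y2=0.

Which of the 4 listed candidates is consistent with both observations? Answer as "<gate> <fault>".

Evaluate each candidate on input x1=0, x2=1, x3=0, x4=1, x5=1:
  n7 stuck-at-0: n1=0, n2=0, n3=1, n4=0, n5=0, n6=0, n7=0 [stuck-at-0], n8=1, n9=1, n10=0 → Y1=1, Y2=0 — eliminated
  n6 stuck-at-1: n1=0, n2=0, n3=1, n4=0, n5=0, n6=1 [stuck-at-1], n7=1, n8=0, n9=0, n10=0 → Y1=0, Y2=0 — matches
  n5 stuck-at-1: n1=0, n2=0, n3=1, n4=0, n5=1 [stuck-at-1], n6=0, n7=1, n8=0, n9=1, n10=0 → Y1=1, Y2=0 — eliminated
  n8 stuck-at-1: n1=0, n2=0, n3=1, n4=0, n5=0, n6=0, n7=1, n8=1 [stuck-at-1], n9=1, n10=0 → Y1=1, Y2=0 — eliminated
Only n6 stuck-at-1 reproduces the observed Y1=0, Y2=0.

n6 stuck-at-1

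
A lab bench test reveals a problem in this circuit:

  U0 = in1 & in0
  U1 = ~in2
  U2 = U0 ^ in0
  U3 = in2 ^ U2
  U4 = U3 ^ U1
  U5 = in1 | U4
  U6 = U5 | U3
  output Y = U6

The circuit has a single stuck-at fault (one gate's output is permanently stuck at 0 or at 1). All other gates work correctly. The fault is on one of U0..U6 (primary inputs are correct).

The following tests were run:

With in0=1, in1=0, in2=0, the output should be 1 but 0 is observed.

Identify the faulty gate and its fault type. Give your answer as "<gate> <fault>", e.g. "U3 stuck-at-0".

U6 stuck-at-0

Fault-free values for test 1 (in0=1, in1=0, in2=0): U0=0, U1=1, U2=1, U3=1, U4=0, U5=0, U6=1, giving Y=1. Observed 0.
Test 1: faults giving observed 0 are {U6 stuck-at-0}.
Only U6 stuck-at-0 is consistent with every test.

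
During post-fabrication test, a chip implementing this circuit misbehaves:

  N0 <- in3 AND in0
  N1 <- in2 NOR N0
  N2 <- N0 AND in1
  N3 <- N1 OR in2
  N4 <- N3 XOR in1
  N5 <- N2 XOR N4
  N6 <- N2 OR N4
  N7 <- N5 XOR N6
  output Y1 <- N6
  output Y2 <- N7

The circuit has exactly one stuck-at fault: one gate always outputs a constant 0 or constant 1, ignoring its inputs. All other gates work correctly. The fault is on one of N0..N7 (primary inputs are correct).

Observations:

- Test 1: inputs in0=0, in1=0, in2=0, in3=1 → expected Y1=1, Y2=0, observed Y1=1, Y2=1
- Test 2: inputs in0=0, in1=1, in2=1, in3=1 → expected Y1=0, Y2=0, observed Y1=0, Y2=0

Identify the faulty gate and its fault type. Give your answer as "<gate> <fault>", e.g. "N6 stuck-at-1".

Fault-free values for test 1 (in0=0, in1=0, in2=0, in3=1): N0=0, N1=1, N2=0, N3=1, N4=1, N5=1, N6=1, N7=0, giving Y1=1, Y2=0. Observed Y1=1, Y2=1.
Test 1: faults giving observed Y1=1, Y2=1 are {N2 stuck-at-1, N5 stuck-at-0, N7 stuck-at-1}.
Test 2 (in0=0, in1=1, in2=1, in3=1): fault-free N0=0, N1=0, N2=0, N3=1, N4=0, N5=0, N6=0, N7=0 → Y1=0, Y2=0; observed Y1=0, Y2=0. Eliminates N2 stuck-at-1, N7 stuck-at-1.
Only N5 stuck-at-0 is consistent with every test.

N5 stuck-at-0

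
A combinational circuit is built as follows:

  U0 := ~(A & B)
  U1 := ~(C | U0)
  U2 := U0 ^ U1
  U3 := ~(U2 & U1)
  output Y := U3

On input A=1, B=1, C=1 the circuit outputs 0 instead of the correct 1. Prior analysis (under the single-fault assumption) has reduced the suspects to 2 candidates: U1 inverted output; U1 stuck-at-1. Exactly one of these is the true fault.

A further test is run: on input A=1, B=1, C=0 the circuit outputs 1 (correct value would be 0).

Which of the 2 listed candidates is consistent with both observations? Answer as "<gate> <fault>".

U1 inverted output

Evaluate each candidate on input A=1, B=1, C=0:
  U1 inverted output: U0=0, U1=0 [inverted output], U2=0, U3=1 → 1 — matches
  U1 stuck-at-1: U0=0, U1=1 [stuck-at-1], U2=1, U3=0 → 0 — eliminated
Only U1 inverted output reproduces the observed 1.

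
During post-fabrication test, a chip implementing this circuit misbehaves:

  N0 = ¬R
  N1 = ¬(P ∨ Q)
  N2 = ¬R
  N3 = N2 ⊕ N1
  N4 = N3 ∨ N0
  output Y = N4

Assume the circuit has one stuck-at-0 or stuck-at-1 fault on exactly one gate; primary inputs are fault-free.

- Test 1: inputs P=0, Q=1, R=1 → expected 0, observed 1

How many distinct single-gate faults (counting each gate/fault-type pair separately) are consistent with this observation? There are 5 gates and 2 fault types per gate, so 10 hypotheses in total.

Fault-free: N0=0, N1=0, N2=0, N3=0, N4=0 → 0. Observed 1.
  N0 stuck-at-0: output 0 ✗
  N0 stuck-at-1: output 1 ✓
  N1 stuck-at-0: output 0 ✗
  N1 stuck-at-1: output 1 ✓
  N2 stuck-at-0: output 0 ✗
  N2 stuck-at-1: output 1 ✓
  N3 stuck-at-0: output 0 ✗
  N3 stuck-at-1: output 1 ✓
  N4 stuck-at-0: output 0 ✗
  N4 stuck-at-1: output 1 ✓
Consistent faults: {N0 stuck-at-1, N1 stuck-at-1, N2 stuck-at-1, N3 stuck-at-1, N4 stuck-at-1} — 5 in all.

5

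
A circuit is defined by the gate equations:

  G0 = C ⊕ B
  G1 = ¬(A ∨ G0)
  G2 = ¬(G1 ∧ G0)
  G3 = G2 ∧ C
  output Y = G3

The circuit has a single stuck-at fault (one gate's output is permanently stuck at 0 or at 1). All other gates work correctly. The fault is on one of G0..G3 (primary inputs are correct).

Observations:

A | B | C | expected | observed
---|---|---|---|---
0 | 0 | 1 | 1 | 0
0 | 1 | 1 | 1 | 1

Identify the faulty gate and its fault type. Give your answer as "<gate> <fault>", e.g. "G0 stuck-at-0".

Fault-free values for test 1 (A=0, B=0, C=1): G0=1, G1=0, G2=1, G3=1, giving Y=1. Observed 0.
Test 1: faults giving observed 0 are {G1 stuck-at-1, G2 stuck-at-0, G3 stuck-at-0}.
Test 2 (A=0, B=1, C=1): fault-free G0=0, G1=1, G2=1, G3=1 → 1; observed 1. Eliminates G2 stuck-at-0, G3 stuck-at-0.
Only G1 stuck-at-1 is consistent with every test.

G1 stuck-at-1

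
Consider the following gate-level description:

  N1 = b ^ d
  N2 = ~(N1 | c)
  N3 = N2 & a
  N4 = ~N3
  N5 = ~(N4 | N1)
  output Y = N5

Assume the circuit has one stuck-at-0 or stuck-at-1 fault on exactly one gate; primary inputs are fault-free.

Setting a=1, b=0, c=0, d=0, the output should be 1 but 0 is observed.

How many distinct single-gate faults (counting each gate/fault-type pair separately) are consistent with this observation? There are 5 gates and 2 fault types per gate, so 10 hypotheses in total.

Fault-free: N1=0, N2=1, N3=1, N4=0, N5=1 → 1. Observed 0.
  N1 stuck-at-0: output 1 ✗
  N1 stuck-at-1: output 0 ✓
  N2 stuck-at-0: output 0 ✓
  N2 stuck-at-1: output 1 ✗
  N3 stuck-at-0: output 0 ✓
  N3 stuck-at-1: output 1 ✗
  N4 stuck-at-0: output 1 ✗
  N4 stuck-at-1: output 0 ✓
  N5 stuck-at-0: output 0 ✓
  N5 stuck-at-1: output 1 ✗
Consistent faults: {N1 stuck-at-1, N2 stuck-at-0, N3 stuck-at-0, N4 stuck-at-1, N5 stuck-at-0} — 5 in all.

5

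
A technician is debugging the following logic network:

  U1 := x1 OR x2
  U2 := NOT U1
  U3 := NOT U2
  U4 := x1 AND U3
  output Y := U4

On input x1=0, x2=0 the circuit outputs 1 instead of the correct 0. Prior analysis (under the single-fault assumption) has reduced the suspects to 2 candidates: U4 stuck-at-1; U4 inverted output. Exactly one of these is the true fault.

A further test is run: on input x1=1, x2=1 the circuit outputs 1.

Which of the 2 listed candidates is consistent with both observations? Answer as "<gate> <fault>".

Evaluate each candidate on input x1=1, x2=1:
  U4 stuck-at-1: U1=1, U2=0, U3=1, U4=1 [stuck-at-1] → 1 — matches
  U4 inverted output: U1=1, U2=0, U3=1, U4=0 [inverted output] → 0 — eliminated
Only U4 stuck-at-1 reproduces the observed 1.

U4 stuck-at-1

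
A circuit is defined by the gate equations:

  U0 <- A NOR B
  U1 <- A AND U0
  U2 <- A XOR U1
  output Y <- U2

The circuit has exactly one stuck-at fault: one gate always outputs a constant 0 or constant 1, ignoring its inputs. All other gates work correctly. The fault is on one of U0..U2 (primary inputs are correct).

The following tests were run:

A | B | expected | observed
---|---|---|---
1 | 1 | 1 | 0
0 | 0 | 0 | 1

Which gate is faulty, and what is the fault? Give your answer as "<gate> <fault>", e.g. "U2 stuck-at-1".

U1 stuck-at-1

Fault-free values for test 1 (A=1, B=1): U0=0, U1=0, U2=1, giving Y=1. Observed 0.
Test 1: faults giving observed 0 are {U0 stuck-at-1, U1 stuck-at-1, U2 stuck-at-0}.
Test 2 (A=0, B=0): fault-free U0=1, U1=0, U2=0 → 0; observed 1. Eliminates U0 stuck-at-1, U2 stuck-at-0.
Only U1 stuck-at-1 is consistent with every test.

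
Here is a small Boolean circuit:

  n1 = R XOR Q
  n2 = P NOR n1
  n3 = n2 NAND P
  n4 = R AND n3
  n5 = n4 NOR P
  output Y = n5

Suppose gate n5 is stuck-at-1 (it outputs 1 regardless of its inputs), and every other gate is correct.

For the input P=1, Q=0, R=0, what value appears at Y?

1

Propagate with n5 forced: n1=0, n2=0, n3=1, n4=0, n5=1 [stuck-at-1].
So Y = 1. (Without the fault it would be 0.)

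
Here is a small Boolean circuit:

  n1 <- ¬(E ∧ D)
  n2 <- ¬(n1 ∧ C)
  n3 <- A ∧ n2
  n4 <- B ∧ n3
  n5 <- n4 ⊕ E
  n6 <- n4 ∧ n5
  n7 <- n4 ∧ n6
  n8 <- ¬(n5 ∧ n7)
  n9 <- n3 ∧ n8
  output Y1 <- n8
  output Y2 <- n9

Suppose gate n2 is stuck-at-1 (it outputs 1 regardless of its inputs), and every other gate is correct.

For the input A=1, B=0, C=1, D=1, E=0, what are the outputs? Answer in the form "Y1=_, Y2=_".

Propagate with n2 forced: n1=1, n2=1 [stuck-at-1], n3=1, n4=0, n5=0, n6=0, n7=0, n8=1, n9=1.
So the outputs are Y1=1, Y2=1. (Without the fault they would be Y1=1, Y2=0.)

Y1=1, Y2=1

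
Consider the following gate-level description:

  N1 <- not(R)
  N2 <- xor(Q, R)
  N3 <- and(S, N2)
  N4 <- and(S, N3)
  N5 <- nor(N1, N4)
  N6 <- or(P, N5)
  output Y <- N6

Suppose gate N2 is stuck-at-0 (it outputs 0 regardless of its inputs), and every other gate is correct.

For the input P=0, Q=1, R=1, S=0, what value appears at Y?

1

Propagate with N2 forced: N1=0, N2=0 [stuck-at-0], N3=0, N4=0, N5=1, N6=1.
So Y = 1. (Same as the fault-free value — the fault is masked on this input.)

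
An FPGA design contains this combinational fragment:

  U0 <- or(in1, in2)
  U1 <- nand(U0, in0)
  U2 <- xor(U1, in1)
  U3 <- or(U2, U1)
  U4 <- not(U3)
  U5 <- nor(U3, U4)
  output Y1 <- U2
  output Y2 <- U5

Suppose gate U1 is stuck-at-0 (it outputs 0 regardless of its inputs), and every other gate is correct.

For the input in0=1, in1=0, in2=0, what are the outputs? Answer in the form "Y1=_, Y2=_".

Y1=0, Y2=0

Propagate with U1 forced: U0=0, U1=0 [stuck-at-0], U2=0, U3=0, U4=1, U5=0.
So the outputs are Y1=0, Y2=0. (Without the fault they would be Y1=1, Y2=0.)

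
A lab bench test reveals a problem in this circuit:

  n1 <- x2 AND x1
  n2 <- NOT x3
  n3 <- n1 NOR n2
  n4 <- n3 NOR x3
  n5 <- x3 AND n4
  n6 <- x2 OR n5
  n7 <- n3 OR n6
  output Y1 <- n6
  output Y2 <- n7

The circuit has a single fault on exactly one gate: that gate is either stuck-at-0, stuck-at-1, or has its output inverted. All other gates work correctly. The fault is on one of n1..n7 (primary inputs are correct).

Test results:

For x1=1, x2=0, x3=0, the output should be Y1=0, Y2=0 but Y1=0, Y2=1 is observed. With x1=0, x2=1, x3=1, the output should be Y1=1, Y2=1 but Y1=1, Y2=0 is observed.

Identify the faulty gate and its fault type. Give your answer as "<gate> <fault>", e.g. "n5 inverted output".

Fault-free values for test 1 (x1=1, x2=0, x3=0): n1=0, n2=1, n3=0, n4=1, n5=0, n6=0, n7=0, giving Y1=0, Y2=0. Observed Y1=0, Y2=1.
Test 1: faults giving observed Y1=0, Y2=1 are {n2 stuck-at-0, n2 inverted output, n3 stuck-at-1, n3 inverted output, n7 stuck-at-1, n7 inverted output}.
Test 2 (x1=0, x2=1, x3=1): fault-free n1=0, n2=0, n3=1, n4=0, n5=0, n6=1, n7=1 → Y1=1, Y2=1; observed Y1=1, Y2=0. Eliminates n2 stuck-at-0, n2 inverted output, n3 stuck-at-1, n3 inverted output, n7 stuck-at-1.
Only n7 inverted output is consistent with every test.

n7 inverted output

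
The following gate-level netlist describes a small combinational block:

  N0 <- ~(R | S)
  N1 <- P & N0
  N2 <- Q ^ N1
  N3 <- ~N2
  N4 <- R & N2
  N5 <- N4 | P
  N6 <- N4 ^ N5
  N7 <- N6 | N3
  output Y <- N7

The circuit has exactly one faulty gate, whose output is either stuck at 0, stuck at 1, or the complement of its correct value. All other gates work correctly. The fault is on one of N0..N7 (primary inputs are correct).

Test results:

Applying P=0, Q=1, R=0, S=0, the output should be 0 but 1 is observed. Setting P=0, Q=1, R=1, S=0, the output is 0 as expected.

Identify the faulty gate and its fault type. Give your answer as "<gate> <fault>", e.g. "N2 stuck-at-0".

N5 stuck-at-1

Fault-free values for test 1 (P=0, Q=1, R=0, S=0): N0=1, N1=0, N2=1, N3=0, N4=0, N5=0, N6=0, N7=0, giving Y=0. Observed 1.
Test 1: faults giving observed 1 are {N1 stuck-at-1, N1 inverted output, N2 stuck-at-0, N2 inverted output, N3 stuck-at-1, N3 inverted output, N5 stuck-at-1, N5 inverted output, N6 stuck-at-1, N6 inverted output, N7 stuck-at-1, N7 inverted output}.
Test 2 (P=0, Q=1, R=1, S=0): fault-free N0=0, N1=0, N2=1, N3=0, N4=1, N5=1, N6=0, N7=0 → 0; observed 0. Eliminates N1 stuck-at-1, N1 inverted output, N2 stuck-at-0, N2 inverted output, N3 stuck-at-1, N3 inverted output, N5 inverted output, N6 stuck-at-1, N6 inverted output, N7 stuck-at-1, N7 inverted output.
Only N5 stuck-at-1 is consistent with every test.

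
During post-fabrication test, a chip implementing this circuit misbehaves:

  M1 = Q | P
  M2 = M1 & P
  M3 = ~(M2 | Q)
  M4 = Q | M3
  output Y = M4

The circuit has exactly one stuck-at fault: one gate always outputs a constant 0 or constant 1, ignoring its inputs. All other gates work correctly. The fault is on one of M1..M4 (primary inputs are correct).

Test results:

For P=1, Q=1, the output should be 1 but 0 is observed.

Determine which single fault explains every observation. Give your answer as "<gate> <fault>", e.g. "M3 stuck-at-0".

M4 stuck-at-0

Fault-free values for test 1 (P=1, Q=1): M1=1, M2=1, M3=0, M4=1, giving Y=1. Observed 0.
Test 1: faults giving observed 0 are {M4 stuck-at-0}.
Only M4 stuck-at-0 is consistent with every test.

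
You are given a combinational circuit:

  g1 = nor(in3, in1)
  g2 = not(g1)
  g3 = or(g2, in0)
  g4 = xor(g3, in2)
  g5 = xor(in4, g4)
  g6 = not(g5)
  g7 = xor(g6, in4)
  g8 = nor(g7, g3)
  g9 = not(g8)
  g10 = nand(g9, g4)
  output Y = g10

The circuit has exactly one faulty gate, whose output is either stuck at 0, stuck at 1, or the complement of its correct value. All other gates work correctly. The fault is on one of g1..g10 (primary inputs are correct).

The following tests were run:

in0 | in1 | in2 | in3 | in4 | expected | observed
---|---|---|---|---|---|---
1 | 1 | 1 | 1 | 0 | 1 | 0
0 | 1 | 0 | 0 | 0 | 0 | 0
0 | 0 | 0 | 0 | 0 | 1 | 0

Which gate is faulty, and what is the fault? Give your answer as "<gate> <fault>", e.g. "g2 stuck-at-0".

Fault-free values for test 1 (in0=1, in1=1, in2=1, in3=1, in4=0): g1=0, g2=1, g3=1, g4=0, g5=0, g6=1, g7=1, g8=0, g9=1, g10=1, giving Y=1. Observed 0.
Test 1: faults giving observed 0 are {g4 stuck-at-1, g4 inverted output, g10 stuck-at-0, g10 inverted output}.
Test 2 (in0=0, in1=1, in2=0, in3=0, in4=0): fault-free g1=0, g2=1, g3=1, g4=1, g5=1, g6=0, g7=0, g8=0, g9=1, g10=0 → 0; observed 0. Eliminates g4 inverted output, g10 inverted output.
Test 3 (in0=0, in1=0, in2=0, in3=0, in4=0): fault-free g1=1, g2=0, g3=0, g4=0, g5=0, g6=1, g7=1, g8=0, g9=1, g10=1 → 1; observed 0. Eliminates g4 stuck-at-1.
Only g10 stuck-at-0 is consistent with every test.

g10 stuck-at-0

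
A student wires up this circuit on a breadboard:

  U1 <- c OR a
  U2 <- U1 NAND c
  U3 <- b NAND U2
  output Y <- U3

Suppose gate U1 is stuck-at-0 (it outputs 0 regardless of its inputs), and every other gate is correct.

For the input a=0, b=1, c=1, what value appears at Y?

Propagate with U1 forced: U1=0 [stuck-at-0], U2=1, U3=0.
So Y = 0. (Without the fault it would be 1.)

0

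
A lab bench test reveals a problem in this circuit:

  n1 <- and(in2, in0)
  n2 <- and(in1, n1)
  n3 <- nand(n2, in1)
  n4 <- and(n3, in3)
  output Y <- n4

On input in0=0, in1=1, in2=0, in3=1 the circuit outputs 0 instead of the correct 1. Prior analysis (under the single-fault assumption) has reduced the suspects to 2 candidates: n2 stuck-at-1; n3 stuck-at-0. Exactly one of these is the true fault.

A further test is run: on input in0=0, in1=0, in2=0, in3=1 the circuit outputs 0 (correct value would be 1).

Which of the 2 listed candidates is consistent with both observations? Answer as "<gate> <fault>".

Evaluate each candidate on input in0=0, in1=0, in2=0, in3=1:
  n2 stuck-at-1: n1=0, n2=1 [stuck-at-1], n3=1, n4=1 → 1 — eliminated
  n3 stuck-at-0: n1=0, n2=0, n3=0 [stuck-at-0], n4=0 → 0 — matches
Only n3 stuck-at-0 reproduces the observed 0.

n3 stuck-at-0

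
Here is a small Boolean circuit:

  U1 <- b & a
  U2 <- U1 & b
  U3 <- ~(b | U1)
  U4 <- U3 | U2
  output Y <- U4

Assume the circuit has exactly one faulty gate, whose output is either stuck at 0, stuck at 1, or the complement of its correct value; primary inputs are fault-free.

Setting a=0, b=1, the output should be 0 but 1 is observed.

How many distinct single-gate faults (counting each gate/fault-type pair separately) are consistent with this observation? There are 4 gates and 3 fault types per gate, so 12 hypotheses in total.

Fault-free: U1=0, U2=0, U3=0, U4=0 → 0. Observed 1.
  U1 stuck-at-0: output 0 ✗
  U1 stuck-at-1: output 1 ✓
  U1 inverted output: output 1 ✓
  U2 stuck-at-0: output 0 ✗
  U2 stuck-at-1: output 1 ✓
  U2 inverted output: output 1 ✓
  U3 stuck-at-0: output 0 ✗
  U3 stuck-at-1: output 1 ✓
  U3 inverted output: output 1 ✓
  U4 stuck-at-0: output 0 ✗
  U4 stuck-at-1: output 1 ✓
  U4 inverted output: output 1 ✓
Consistent faults: {U1 stuck-at-1, U1 inverted output, U2 stuck-at-1, U2 inverted output, U3 stuck-at-1, U3 inverted output, U4 stuck-at-1, U4 inverted output} — 8 in all.

8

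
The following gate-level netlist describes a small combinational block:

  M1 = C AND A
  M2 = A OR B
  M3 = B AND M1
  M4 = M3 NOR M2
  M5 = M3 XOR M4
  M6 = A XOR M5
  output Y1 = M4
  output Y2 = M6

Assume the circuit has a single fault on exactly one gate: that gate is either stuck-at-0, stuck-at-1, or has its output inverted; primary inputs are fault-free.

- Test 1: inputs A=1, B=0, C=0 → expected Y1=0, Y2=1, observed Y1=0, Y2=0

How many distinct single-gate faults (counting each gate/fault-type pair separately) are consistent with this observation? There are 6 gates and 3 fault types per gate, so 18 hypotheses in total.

6

Fault-free: M1=0, M2=1, M3=0, M4=0, M5=0, M6=1 → Y1=0, Y2=1. Observed Y1=0, Y2=0.
  M1: none of the 3 fault types match ✗
  M2: none of the 3 fault types match ✗
  M3: stuck-at-1, inverted output ✓; others ✗
  M4: none of the 3 fault types match ✗
  M5: stuck-at-1, inverted output ✓; others ✗
  M6: stuck-at-0, inverted output ✓; others ✗
Consistent faults: {M3 stuck-at-1, M3 inverted output, M5 stuck-at-1, M5 inverted output, M6 stuck-at-0, M6 inverted output} — 6 in all.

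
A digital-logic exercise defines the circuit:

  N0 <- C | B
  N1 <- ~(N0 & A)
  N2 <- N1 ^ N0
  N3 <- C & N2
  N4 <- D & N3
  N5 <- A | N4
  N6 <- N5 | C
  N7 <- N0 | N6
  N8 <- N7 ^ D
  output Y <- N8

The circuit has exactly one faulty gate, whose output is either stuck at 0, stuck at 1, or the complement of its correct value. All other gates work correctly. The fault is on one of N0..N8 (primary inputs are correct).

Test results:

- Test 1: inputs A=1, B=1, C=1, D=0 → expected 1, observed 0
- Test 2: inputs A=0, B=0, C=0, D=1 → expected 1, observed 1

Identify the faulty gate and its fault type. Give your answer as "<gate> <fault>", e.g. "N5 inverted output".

N7 stuck-at-0

Fault-free values for test 1 (A=1, B=1, C=1, D=0): N0=1, N1=0, N2=1, N3=1, N4=0, N5=1, N6=1, N7=1, N8=1, giving Y=1. Observed 0.
Test 1: faults giving observed 0 are {N7 stuck-at-0, N7 inverted output, N8 stuck-at-0, N8 inverted output}.
Test 2 (A=0, B=0, C=0, D=1): fault-free N0=0, N1=1, N2=1, N3=0, N4=0, N5=0, N6=0, N7=0, N8=1 → 1; observed 1. Eliminates N7 inverted output, N8 stuck-at-0, N8 inverted output.
Only N7 stuck-at-0 is consistent with every test.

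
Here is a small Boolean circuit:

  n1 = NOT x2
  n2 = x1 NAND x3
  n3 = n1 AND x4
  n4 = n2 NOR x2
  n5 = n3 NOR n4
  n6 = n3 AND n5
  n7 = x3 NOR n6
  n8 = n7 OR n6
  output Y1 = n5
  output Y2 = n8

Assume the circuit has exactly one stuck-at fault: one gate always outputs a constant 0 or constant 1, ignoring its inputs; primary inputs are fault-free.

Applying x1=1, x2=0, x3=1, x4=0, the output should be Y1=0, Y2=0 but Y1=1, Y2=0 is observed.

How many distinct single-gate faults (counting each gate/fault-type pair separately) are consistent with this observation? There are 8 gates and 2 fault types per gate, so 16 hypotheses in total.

3

Fault-free: n1=1, n2=0, n3=0, n4=1, n5=0, n6=0, n7=0, n8=0 → Y1=0, Y2=0. Observed Y1=1, Y2=0.
  n1: none of the 2 fault types match ✗
  n2: stuck-at-1 ✓; others ✗
  n3: none of the 2 fault types match ✗
  n4: stuck-at-0 ✓; others ✗
  n5: stuck-at-1 ✓; others ✗
  n6: none of the 2 fault types match ✗
  n7: none of the 2 fault types match ✗
  n8: none of the 2 fault types match ✗
Consistent faults: {n2 stuck-at-1, n4 stuck-at-0, n5 stuck-at-1} — 3 in all.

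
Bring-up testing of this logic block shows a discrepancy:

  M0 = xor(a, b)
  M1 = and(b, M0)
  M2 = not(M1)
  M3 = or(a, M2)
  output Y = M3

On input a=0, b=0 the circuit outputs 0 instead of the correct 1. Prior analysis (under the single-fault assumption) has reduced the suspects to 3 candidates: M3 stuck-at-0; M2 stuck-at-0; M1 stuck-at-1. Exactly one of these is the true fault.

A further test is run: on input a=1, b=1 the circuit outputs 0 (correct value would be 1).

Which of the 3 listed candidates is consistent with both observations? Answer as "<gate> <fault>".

M3 stuck-at-0

Evaluate each candidate on input a=1, b=1:
  M3 stuck-at-0: M0=0, M1=0, M2=1, M3=0 [stuck-at-0] → 0 — matches
  M2 stuck-at-0: M0=0, M1=0, M2=0 [stuck-at-0], M3=1 → 1 — eliminated
  M1 stuck-at-1: M0=0, M1=1 [stuck-at-1], M2=0, M3=1 → 1 — eliminated
Only M3 stuck-at-0 reproduces the observed 0.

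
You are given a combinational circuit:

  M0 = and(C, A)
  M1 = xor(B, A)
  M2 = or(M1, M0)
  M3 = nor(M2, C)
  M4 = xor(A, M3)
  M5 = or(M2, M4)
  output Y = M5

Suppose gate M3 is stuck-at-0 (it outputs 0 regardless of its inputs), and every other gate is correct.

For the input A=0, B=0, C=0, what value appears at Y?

0

Propagate with M3 forced: M0=0, M1=0, M2=0, M3=0 [stuck-at-0], M4=0, M5=0.
So Y = 0. (Without the fault it would be 1.)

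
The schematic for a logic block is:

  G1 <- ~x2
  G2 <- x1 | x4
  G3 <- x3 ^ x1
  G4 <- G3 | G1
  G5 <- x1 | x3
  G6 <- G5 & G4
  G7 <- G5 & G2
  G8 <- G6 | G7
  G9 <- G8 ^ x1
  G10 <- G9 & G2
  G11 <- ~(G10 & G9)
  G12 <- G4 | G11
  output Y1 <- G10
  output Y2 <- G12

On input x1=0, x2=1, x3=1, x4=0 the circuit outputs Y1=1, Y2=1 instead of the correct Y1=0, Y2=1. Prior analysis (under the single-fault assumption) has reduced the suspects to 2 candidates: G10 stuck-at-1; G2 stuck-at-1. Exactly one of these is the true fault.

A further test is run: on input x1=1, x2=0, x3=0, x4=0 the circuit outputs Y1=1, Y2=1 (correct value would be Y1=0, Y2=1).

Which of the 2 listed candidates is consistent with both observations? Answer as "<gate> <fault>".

Evaluate each candidate on input x1=1, x2=0, x3=0, x4=0:
  G10 stuck-at-1: G1=1, G2=1, G3=1, G4=1, G5=1, G6=1, G7=1, G8=1, G9=0, G10=1 [stuck-at-1], G11=1, G12=1 → Y1=1, Y2=1 — matches
  G2 stuck-at-1: G1=1, G2=1 [stuck-at-1], G3=1, G4=1, G5=1, G6=1, G7=1, G8=1, G9=0, G10=0, G11=1, G12=1 → Y1=0, Y2=1 — eliminated
Only G10 stuck-at-1 reproduces the observed Y1=1, Y2=1.

G10 stuck-at-1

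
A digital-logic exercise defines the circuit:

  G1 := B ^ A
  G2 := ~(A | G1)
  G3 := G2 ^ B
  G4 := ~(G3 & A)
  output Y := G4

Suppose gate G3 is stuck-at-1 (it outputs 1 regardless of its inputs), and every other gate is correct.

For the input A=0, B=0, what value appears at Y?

1

Propagate with G3 forced: G1=0, G2=1, G3=1 [stuck-at-1], G4=1.
So Y = 1. (Same as the fault-free value — the fault is masked on this input.)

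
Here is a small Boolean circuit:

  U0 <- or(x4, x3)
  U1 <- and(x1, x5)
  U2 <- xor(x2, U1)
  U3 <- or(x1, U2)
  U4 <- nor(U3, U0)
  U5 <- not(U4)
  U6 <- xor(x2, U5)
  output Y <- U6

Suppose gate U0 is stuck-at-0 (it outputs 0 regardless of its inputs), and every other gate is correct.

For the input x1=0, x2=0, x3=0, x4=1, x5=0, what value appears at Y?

0

Propagate with U0 forced: U0=0 [stuck-at-0], U1=0, U2=0, U3=0, U4=1, U5=0, U6=0.
So Y = 0. (Without the fault it would be 1.)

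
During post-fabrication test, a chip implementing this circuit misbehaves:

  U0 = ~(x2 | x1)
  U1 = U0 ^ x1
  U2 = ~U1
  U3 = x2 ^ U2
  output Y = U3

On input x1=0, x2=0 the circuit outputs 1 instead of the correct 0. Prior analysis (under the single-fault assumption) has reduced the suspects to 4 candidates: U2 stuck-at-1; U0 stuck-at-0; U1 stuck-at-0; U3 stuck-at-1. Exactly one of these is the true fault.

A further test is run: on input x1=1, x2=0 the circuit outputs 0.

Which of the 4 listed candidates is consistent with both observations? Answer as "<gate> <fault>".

Evaluate each candidate on input x1=1, x2=0:
  U2 stuck-at-1: U0=0, U1=1, U2=1 [stuck-at-1], U3=1 → 1 — eliminated
  U0 stuck-at-0: U0=0 [stuck-at-0], U1=1, U2=0, U3=0 → 0 — matches
  U1 stuck-at-0: U0=0, U1=0 [stuck-at-0], U2=1, U3=1 → 1 — eliminated
  U3 stuck-at-1: U0=0, U1=1, U2=0, U3=1 [stuck-at-1] → 1 — eliminated
Only U0 stuck-at-0 reproduces the observed 0.

U0 stuck-at-0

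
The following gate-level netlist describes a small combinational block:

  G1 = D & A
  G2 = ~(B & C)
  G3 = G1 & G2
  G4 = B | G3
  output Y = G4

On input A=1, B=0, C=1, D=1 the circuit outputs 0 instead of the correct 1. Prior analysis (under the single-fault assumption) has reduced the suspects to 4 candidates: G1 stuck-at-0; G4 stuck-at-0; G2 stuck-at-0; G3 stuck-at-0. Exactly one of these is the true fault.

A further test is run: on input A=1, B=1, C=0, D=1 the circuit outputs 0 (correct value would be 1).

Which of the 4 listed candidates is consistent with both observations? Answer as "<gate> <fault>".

Evaluate each candidate on input A=1, B=1, C=0, D=1:
  G1 stuck-at-0: G1=0 [stuck-at-0], G2=1, G3=0, G4=1 → 1 — eliminated
  G4 stuck-at-0: G1=1, G2=1, G3=1, G4=0 [stuck-at-0] → 0 — matches
  G2 stuck-at-0: G1=1, G2=0 [stuck-at-0], G3=0, G4=1 → 1 — eliminated
  G3 stuck-at-0: G1=1, G2=1, G3=0 [stuck-at-0], G4=1 → 1 — eliminated
Only G4 stuck-at-0 reproduces the observed 0.

G4 stuck-at-0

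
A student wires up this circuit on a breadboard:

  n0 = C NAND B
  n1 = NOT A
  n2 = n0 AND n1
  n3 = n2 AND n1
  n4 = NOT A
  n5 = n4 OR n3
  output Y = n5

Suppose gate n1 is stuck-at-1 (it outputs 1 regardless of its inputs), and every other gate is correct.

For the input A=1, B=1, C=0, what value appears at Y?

1

Propagate with n1 forced: n0=1, n1=1 [stuck-at-1], n2=1, n3=1, n4=0, n5=1.
So Y = 1. (Without the fault it would be 0.)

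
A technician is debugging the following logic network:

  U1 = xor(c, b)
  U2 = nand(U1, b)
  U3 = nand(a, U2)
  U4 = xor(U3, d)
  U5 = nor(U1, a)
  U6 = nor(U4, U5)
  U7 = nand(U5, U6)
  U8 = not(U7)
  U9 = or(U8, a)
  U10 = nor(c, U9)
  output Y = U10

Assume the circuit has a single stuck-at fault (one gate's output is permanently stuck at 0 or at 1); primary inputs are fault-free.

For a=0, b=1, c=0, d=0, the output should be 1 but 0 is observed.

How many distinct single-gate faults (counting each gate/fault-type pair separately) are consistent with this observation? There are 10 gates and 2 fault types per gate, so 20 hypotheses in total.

Fault-free: U1=1, U2=0, U3=1, U4=1, U5=0, U6=0, U7=1, U8=0, U9=0, U10=1 → 1. Observed 0.
  U1: none of the 2 fault types match ✗
  U2: none of the 2 fault types match ✗
  U3: none of the 2 fault types match ✗
  U4: none of the 2 fault types match ✗
  U5: none of the 2 fault types match ✗
  U6: none of the 2 fault types match ✗
  U7: stuck-at-0 ✓; others ✗
  U8: stuck-at-1 ✓; others ✗
  U9: stuck-at-1 ✓; others ✗
  U10: stuck-at-0 ✓; others ✗
Consistent faults: {U7 stuck-at-0, U8 stuck-at-1, U9 stuck-at-1, U10 stuck-at-0} — 4 in all.

4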